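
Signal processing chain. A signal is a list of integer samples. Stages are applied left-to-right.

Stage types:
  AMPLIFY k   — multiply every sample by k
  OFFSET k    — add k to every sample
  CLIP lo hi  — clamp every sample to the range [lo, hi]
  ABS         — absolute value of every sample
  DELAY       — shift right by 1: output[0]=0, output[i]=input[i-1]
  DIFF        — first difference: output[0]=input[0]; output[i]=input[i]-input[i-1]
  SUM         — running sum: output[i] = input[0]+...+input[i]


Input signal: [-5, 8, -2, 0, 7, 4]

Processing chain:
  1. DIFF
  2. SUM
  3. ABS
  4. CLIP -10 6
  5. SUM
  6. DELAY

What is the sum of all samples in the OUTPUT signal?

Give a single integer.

Answer: 61

Derivation:
Input: [-5, 8, -2, 0, 7, 4]
Stage 1 (DIFF): s[0]=-5, 8--5=13, -2-8=-10, 0--2=2, 7-0=7, 4-7=-3 -> [-5, 13, -10, 2, 7, -3]
Stage 2 (SUM): sum[0..0]=-5, sum[0..1]=8, sum[0..2]=-2, sum[0..3]=0, sum[0..4]=7, sum[0..5]=4 -> [-5, 8, -2, 0, 7, 4]
Stage 3 (ABS): |-5|=5, |8|=8, |-2|=2, |0|=0, |7|=7, |4|=4 -> [5, 8, 2, 0, 7, 4]
Stage 4 (CLIP -10 6): clip(5,-10,6)=5, clip(8,-10,6)=6, clip(2,-10,6)=2, clip(0,-10,6)=0, clip(7,-10,6)=6, clip(4,-10,6)=4 -> [5, 6, 2, 0, 6, 4]
Stage 5 (SUM): sum[0..0]=5, sum[0..1]=11, sum[0..2]=13, sum[0..3]=13, sum[0..4]=19, sum[0..5]=23 -> [5, 11, 13, 13, 19, 23]
Stage 6 (DELAY): [0, 5, 11, 13, 13, 19] = [0, 5, 11, 13, 13, 19] -> [0, 5, 11, 13, 13, 19]
Output sum: 61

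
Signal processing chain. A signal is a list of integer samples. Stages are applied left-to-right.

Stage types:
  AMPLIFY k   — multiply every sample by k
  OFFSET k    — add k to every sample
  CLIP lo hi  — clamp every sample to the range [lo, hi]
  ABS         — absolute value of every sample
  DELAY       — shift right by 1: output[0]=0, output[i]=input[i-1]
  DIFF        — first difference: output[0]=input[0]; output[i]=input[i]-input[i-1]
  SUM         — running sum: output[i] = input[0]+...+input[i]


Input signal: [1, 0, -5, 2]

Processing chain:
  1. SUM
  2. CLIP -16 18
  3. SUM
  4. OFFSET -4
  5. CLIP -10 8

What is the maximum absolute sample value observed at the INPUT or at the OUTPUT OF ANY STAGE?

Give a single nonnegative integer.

Input: [1, 0, -5, 2] (max |s|=5)
Stage 1 (SUM): sum[0..0]=1, sum[0..1]=1, sum[0..2]=-4, sum[0..3]=-2 -> [1, 1, -4, -2] (max |s|=4)
Stage 2 (CLIP -16 18): clip(1,-16,18)=1, clip(1,-16,18)=1, clip(-4,-16,18)=-4, clip(-2,-16,18)=-2 -> [1, 1, -4, -2] (max |s|=4)
Stage 3 (SUM): sum[0..0]=1, sum[0..1]=2, sum[0..2]=-2, sum[0..3]=-4 -> [1, 2, -2, -4] (max |s|=4)
Stage 4 (OFFSET -4): 1+-4=-3, 2+-4=-2, -2+-4=-6, -4+-4=-8 -> [-3, -2, -6, -8] (max |s|=8)
Stage 5 (CLIP -10 8): clip(-3,-10,8)=-3, clip(-2,-10,8)=-2, clip(-6,-10,8)=-6, clip(-8,-10,8)=-8 -> [-3, -2, -6, -8] (max |s|=8)
Overall max amplitude: 8

Answer: 8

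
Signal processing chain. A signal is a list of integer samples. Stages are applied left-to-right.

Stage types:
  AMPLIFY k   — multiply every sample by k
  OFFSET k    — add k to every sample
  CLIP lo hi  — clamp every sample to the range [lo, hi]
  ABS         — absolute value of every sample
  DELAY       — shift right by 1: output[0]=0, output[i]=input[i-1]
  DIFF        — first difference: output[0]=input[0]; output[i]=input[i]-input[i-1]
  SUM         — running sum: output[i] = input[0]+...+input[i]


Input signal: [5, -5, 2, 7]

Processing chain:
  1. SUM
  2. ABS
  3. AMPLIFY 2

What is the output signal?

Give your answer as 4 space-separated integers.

Input: [5, -5, 2, 7]
Stage 1 (SUM): sum[0..0]=5, sum[0..1]=0, sum[0..2]=2, sum[0..3]=9 -> [5, 0, 2, 9]
Stage 2 (ABS): |5|=5, |0|=0, |2|=2, |9|=9 -> [5, 0, 2, 9]
Stage 3 (AMPLIFY 2): 5*2=10, 0*2=0, 2*2=4, 9*2=18 -> [10, 0, 4, 18]

Answer: 10 0 4 18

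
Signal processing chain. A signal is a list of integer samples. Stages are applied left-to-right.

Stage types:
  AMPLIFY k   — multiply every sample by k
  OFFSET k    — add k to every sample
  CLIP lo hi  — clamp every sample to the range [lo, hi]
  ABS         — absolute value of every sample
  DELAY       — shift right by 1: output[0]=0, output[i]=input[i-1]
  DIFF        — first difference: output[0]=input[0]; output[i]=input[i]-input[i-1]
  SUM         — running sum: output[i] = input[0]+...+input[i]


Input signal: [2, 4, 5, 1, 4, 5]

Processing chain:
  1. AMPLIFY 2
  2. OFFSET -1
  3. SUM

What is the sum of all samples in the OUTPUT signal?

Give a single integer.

Input: [2, 4, 5, 1, 4, 5]
Stage 1 (AMPLIFY 2): 2*2=4, 4*2=8, 5*2=10, 1*2=2, 4*2=8, 5*2=10 -> [4, 8, 10, 2, 8, 10]
Stage 2 (OFFSET -1): 4+-1=3, 8+-1=7, 10+-1=9, 2+-1=1, 8+-1=7, 10+-1=9 -> [3, 7, 9, 1, 7, 9]
Stage 3 (SUM): sum[0..0]=3, sum[0..1]=10, sum[0..2]=19, sum[0..3]=20, sum[0..4]=27, sum[0..5]=36 -> [3, 10, 19, 20, 27, 36]
Output sum: 115

Answer: 115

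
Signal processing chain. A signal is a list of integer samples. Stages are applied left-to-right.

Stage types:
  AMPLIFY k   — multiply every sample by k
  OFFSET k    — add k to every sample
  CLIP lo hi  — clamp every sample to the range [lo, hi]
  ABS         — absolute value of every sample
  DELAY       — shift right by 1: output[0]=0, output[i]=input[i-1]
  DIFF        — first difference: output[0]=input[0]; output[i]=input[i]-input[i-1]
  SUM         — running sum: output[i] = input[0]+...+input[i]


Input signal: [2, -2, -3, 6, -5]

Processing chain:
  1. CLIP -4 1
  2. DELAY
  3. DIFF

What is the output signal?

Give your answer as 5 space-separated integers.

Answer: 0 1 -3 -1 4

Derivation:
Input: [2, -2, -3, 6, -5]
Stage 1 (CLIP -4 1): clip(2,-4,1)=1, clip(-2,-4,1)=-2, clip(-3,-4,1)=-3, clip(6,-4,1)=1, clip(-5,-4,1)=-4 -> [1, -2, -3, 1, -4]
Stage 2 (DELAY): [0, 1, -2, -3, 1] = [0, 1, -2, -3, 1] -> [0, 1, -2, -3, 1]
Stage 3 (DIFF): s[0]=0, 1-0=1, -2-1=-3, -3--2=-1, 1--3=4 -> [0, 1, -3, -1, 4]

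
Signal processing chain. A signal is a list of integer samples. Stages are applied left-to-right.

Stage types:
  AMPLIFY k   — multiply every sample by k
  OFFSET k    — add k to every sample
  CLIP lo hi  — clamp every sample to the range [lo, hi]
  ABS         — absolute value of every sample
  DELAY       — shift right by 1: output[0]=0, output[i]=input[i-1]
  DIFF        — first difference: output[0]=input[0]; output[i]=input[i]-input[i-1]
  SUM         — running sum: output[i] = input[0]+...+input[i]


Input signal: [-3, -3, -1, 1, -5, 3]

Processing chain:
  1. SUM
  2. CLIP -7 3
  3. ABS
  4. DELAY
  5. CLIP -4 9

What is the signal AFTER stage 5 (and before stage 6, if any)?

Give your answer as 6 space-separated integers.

Input: [-3, -3, -1, 1, -5, 3]
Stage 1 (SUM): sum[0..0]=-3, sum[0..1]=-6, sum[0..2]=-7, sum[0..3]=-6, sum[0..4]=-11, sum[0..5]=-8 -> [-3, -6, -7, -6, -11, -8]
Stage 2 (CLIP -7 3): clip(-3,-7,3)=-3, clip(-6,-7,3)=-6, clip(-7,-7,3)=-7, clip(-6,-7,3)=-6, clip(-11,-7,3)=-7, clip(-8,-7,3)=-7 -> [-3, -6, -7, -6, -7, -7]
Stage 3 (ABS): |-3|=3, |-6|=6, |-7|=7, |-6|=6, |-7|=7, |-7|=7 -> [3, 6, 7, 6, 7, 7]
Stage 4 (DELAY): [0, 3, 6, 7, 6, 7] = [0, 3, 6, 7, 6, 7] -> [0, 3, 6, 7, 6, 7]
Stage 5 (CLIP -4 9): clip(0,-4,9)=0, clip(3,-4,9)=3, clip(6,-4,9)=6, clip(7,-4,9)=7, clip(6,-4,9)=6, clip(7,-4,9)=7 -> [0, 3, 6, 7, 6, 7]

Answer: 0 3 6 7 6 7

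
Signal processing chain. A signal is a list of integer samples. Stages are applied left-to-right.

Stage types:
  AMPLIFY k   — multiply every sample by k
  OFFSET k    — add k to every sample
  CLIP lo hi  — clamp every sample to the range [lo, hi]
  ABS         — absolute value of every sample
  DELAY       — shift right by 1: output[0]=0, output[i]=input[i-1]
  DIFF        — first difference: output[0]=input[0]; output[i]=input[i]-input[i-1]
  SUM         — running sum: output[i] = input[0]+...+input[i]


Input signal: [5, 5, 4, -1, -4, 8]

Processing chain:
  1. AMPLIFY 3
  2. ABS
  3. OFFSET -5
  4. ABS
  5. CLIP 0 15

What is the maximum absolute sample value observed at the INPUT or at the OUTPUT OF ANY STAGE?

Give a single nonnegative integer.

Input: [5, 5, 4, -1, -4, 8] (max |s|=8)
Stage 1 (AMPLIFY 3): 5*3=15, 5*3=15, 4*3=12, -1*3=-3, -4*3=-12, 8*3=24 -> [15, 15, 12, -3, -12, 24] (max |s|=24)
Stage 2 (ABS): |15|=15, |15|=15, |12|=12, |-3|=3, |-12|=12, |24|=24 -> [15, 15, 12, 3, 12, 24] (max |s|=24)
Stage 3 (OFFSET -5): 15+-5=10, 15+-5=10, 12+-5=7, 3+-5=-2, 12+-5=7, 24+-5=19 -> [10, 10, 7, -2, 7, 19] (max |s|=19)
Stage 4 (ABS): |10|=10, |10|=10, |7|=7, |-2|=2, |7|=7, |19|=19 -> [10, 10, 7, 2, 7, 19] (max |s|=19)
Stage 5 (CLIP 0 15): clip(10,0,15)=10, clip(10,0,15)=10, clip(7,0,15)=7, clip(2,0,15)=2, clip(7,0,15)=7, clip(19,0,15)=15 -> [10, 10, 7, 2, 7, 15] (max |s|=15)
Overall max amplitude: 24

Answer: 24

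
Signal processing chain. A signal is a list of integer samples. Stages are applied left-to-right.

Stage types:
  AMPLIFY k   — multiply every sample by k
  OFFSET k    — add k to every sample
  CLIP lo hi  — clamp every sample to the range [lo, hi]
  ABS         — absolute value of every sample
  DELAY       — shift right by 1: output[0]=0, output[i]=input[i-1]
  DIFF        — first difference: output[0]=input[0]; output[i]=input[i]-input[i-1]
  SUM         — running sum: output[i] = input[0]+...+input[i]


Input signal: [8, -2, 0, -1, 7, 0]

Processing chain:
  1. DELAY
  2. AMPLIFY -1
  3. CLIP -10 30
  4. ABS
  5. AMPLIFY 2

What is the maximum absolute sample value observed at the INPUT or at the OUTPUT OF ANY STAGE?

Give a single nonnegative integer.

Answer: 16

Derivation:
Input: [8, -2, 0, -1, 7, 0] (max |s|=8)
Stage 1 (DELAY): [0, 8, -2, 0, -1, 7] = [0, 8, -2, 0, -1, 7] -> [0, 8, -2, 0, -1, 7] (max |s|=8)
Stage 2 (AMPLIFY -1): 0*-1=0, 8*-1=-8, -2*-1=2, 0*-1=0, -1*-1=1, 7*-1=-7 -> [0, -8, 2, 0, 1, -7] (max |s|=8)
Stage 3 (CLIP -10 30): clip(0,-10,30)=0, clip(-8,-10,30)=-8, clip(2,-10,30)=2, clip(0,-10,30)=0, clip(1,-10,30)=1, clip(-7,-10,30)=-7 -> [0, -8, 2, 0, 1, -7] (max |s|=8)
Stage 4 (ABS): |0|=0, |-8|=8, |2|=2, |0|=0, |1|=1, |-7|=7 -> [0, 8, 2, 0, 1, 7] (max |s|=8)
Stage 5 (AMPLIFY 2): 0*2=0, 8*2=16, 2*2=4, 0*2=0, 1*2=2, 7*2=14 -> [0, 16, 4, 0, 2, 14] (max |s|=16)
Overall max amplitude: 16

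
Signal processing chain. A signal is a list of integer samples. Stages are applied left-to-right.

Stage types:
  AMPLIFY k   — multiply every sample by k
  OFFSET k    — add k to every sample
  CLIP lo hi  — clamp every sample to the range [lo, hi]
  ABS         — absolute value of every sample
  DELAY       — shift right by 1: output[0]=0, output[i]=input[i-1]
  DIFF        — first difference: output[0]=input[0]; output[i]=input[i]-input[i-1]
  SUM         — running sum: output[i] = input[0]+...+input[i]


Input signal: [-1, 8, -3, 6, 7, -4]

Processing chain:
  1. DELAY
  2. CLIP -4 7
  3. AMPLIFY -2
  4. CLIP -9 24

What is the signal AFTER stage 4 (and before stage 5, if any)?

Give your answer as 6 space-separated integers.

Answer: 0 2 -9 6 -9 -9

Derivation:
Input: [-1, 8, -3, 6, 7, -4]
Stage 1 (DELAY): [0, -1, 8, -3, 6, 7] = [0, -1, 8, -3, 6, 7] -> [0, -1, 8, -3, 6, 7]
Stage 2 (CLIP -4 7): clip(0,-4,7)=0, clip(-1,-4,7)=-1, clip(8,-4,7)=7, clip(-3,-4,7)=-3, clip(6,-4,7)=6, clip(7,-4,7)=7 -> [0, -1, 7, -3, 6, 7]
Stage 3 (AMPLIFY -2): 0*-2=0, -1*-2=2, 7*-2=-14, -3*-2=6, 6*-2=-12, 7*-2=-14 -> [0, 2, -14, 6, -12, -14]
Stage 4 (CLIP -9 24): clip(0,-9,24)=0, clip(2,-9,24)=2, clip(-14,-9,24)=-9, clip(6,-9,24)=6, clip(-12,-9,24)=-9, clip(-14,-9,24)=-9 -> [0, 2, -9, 6, -9, -9]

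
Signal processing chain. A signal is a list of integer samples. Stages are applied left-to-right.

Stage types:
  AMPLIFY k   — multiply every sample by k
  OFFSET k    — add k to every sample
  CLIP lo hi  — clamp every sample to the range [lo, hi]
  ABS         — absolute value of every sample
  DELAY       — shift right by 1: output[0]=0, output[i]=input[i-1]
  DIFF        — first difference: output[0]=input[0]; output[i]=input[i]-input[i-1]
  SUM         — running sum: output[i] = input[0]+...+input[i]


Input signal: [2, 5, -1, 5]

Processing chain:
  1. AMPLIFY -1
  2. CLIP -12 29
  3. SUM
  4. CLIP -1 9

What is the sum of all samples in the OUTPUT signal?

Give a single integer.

Answer: -4

Derivation:
Input: [2, 5, -1, 5]
Stage 1 (AMPLIFY -1): 2*-1=-2, 5*-1=-5, -1*-1=1, 5*-1=-5 -> [-2, -5, 1, -5]
Stage 2 (CLIP -12 29): clip(-2,-12,29)=-2, clip(-5,-12,29)=-5, clip(1,-12,29)=1, clip(-5,-12,29)=-5 -> [-2, -5, 1, -5]
Stage 3 (SUM): sum[0..0]=-2, sum[0..1]=-7, sum[0..2]=-6, sum[0..3]=-11 -> [-2, -7, -6, -11]
Stage 4 (CLIP -1 9): clip(-2,-1,9)=-1, clip(-7,-1,9)=-1, clip(-6,-1,9)=-1, clip(-11,-1,9)=-1 -> [-1, -1, -1, -1]
Output sum: -4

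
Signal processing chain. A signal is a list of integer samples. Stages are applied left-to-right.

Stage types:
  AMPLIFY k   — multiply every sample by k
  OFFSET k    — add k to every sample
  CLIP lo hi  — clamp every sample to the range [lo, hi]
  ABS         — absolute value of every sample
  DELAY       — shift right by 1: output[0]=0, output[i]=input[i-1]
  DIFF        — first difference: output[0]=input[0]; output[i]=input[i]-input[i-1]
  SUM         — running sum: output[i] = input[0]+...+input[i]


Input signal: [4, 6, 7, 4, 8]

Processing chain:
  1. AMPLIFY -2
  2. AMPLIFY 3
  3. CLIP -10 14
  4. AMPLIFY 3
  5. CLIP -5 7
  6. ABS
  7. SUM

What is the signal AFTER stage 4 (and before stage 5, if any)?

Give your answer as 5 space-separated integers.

Answer: -30 -30 -30 -30 -30

Derivation:
Input: [4, 6, 7, 4, 8]
Stage 1 (AMPLIFY -2): 4*-2=-8, 6*-2=-12, 7*-2=-14, 4*-2=-8, 8*-2=-16 -> [-8, -12, -14, -8, -16]
Stage 2 (AMPLIFY 3): -8*3=-24, -12*3=-36, -14*3=-42, -8*3=-24, -16*3=-48 -> [-24, -36, -42, -24, -48]
Stage 3 (CLIP -10 14): clip(-24,-10,14)=-10, clip(-36,-10,14)=-10, clip(-42,-10,14)=-10, clip(-24,-10,14)=-10, clip(-48,-10,14)=-10 -> [-10, -10, -10, -10, -10]
Stage 4 (AMPLIFY 3): -10*3=-30, -10*3=-30, -10*3=-30, -10*3=-30, -10*3=-30 -> [-30, -30, -30, -30, -30]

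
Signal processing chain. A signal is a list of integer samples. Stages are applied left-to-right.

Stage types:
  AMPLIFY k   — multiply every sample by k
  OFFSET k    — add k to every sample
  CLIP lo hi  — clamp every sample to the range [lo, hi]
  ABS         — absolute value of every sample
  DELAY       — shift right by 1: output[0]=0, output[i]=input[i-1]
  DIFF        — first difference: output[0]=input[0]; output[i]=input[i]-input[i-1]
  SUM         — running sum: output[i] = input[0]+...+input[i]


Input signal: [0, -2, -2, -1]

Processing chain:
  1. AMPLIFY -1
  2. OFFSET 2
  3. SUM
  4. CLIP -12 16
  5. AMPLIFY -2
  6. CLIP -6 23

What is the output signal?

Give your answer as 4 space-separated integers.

Input: [0, -2, -2, -1]
Stage 1 (AMPLIFY -1): 0*-1=0, -2*-1=2, -2*-1=2, -1*-1=1 -> [0, 2, 2, 1]
Stage 2 (OFFSET 2): 0+2=2, 2+2=4, 2+2=4, 1+2=3 -> [2, 4, 4, 3]
Stage 3 (SUM): sum[0..0]=2, sum[0..1]=6, sum[0..2]=10, sum[0..3]=13 -> [2, 6, 10, 13]
Stage 4 (CLIP -12 16): clip(2,-12,16)=2, clip(6,-12,16)=6, clip(10,-12,16)=10, clip(13,-12,16)=13 -> [2, 6, 10, 13]
Stage 5 (AMPLIFY -2): 2*-2=-4, 6*-2=-12, 10*-2=-20, 13*-2=-26 -> [-4, -12, -20, -26]
Stage 6 (CLIP -6 23): clip(-4,-6,23)=-4, clip(-12,-6,23)=-6, clip(-20,-6,23)=-6, clip(-26,-6,23)=-6 -> [-4, -6, -6, -6]

Answer: -4 -6 -6 -6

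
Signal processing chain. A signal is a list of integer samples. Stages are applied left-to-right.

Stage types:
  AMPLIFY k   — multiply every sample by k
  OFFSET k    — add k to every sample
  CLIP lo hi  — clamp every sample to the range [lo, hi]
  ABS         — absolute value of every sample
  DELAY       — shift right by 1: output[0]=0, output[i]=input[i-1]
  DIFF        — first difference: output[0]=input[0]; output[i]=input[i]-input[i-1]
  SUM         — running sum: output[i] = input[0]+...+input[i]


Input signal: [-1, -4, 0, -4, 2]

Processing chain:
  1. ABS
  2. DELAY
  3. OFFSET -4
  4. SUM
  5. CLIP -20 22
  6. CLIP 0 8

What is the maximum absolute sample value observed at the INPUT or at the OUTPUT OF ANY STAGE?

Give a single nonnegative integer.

Answer: 11

Derivation:
Input: [-1, -4, 0, -4, 2] (max |s|=4)
Stage 1 (ABS): |-1|=1, |-4|=4, |0|=0, |-4|=4, |2|=2 -> [1, 4, 0, 4, 2] (max |s|=4)
Stage 2 (DELAY): [0, 1, 4, 0, 4] = [0, 1, 4, 0, 4] -> [0, 1, 4, 0, 4] (max |s|=4)
Stage 3 (OFFSET -4): 0+-4=-4, 1+-4=-3, 4+-4=0, 0+-4=-4, 4+-4=0 -> [-4, -3, 0, -4, 0] (max |s|=4)
Stage 4 (SUM): sum[0..0]=-4, sum[0..1]=-7, sum[0..2]=-7, sum[0..3]=-11, sum[0..4]=-11 -> [-4, -7, -7, -11, -11] (max |s|=11)
Stage 5 (CLIP -20 22): clip(-4,-20,22)=-4, clip(-7,-20,22)=-7, clip(-7,-20,22)=-7, clip(-11,-20,22)=-11, clip(-11,-20,22)=-11 -> [-4, -7, -7, -11, -11] (max |s|=11)
Stage 6 (CLIP 0 8): clip(-4,0,8)=0, clip(-7,0,8)=0, clip(-7,0,8)=0, clip(-11,0,8)=0, clip(-11,0,8)=0 -> [0, 0, 0, 0, 0] (max |s|=0)
Overall max amplitude: 11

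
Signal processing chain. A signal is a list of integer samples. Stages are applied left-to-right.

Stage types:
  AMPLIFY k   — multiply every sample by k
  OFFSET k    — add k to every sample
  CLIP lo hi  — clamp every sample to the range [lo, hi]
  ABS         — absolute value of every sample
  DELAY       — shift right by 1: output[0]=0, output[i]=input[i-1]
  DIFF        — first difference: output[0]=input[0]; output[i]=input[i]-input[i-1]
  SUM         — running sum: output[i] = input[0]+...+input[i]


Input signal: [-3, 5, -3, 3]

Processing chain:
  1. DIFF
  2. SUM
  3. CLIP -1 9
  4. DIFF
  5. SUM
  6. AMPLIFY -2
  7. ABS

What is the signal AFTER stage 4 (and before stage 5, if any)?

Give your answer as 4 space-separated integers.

Input: [-3, 5, -3, 3]
Stage 1 (DIFF): s[0]=-3, 5--3=8, -3-5=-8, 3--3=6 -> [-3, 8, -8, 6]
Stage 2 (SUM): sum[0..0]=-3, sum[0..1]=5, sum[0..2]=-3, sum[0..3]=3 -> [-3, 5, -3, 3]
Stage 3 (CLIP -1 9): clip(-3,-1,9)=-1, clip(5,-1,9)=5, clip(-3,-1,9)=-1, clip(3,-1,9)=3 -> [-1, 5, -1, 3]
Stage 4 (DIFF): s[0]=-1, 5--1=6, -1-5=-6, 3--1=4 -> [-1, 6, -6, 4]

Answer: -1 6 -6 4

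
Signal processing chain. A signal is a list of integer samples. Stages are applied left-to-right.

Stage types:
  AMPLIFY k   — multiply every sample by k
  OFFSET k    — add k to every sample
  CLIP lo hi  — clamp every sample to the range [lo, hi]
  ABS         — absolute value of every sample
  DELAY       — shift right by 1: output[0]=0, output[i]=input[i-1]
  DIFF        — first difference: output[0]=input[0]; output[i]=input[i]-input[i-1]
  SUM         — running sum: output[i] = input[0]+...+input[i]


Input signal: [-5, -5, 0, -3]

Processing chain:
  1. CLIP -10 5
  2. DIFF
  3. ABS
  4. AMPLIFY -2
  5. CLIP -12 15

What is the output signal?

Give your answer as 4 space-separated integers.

Input: [-5, -5, 0, -3]
Stage 1 (CLIP -10 5): clip(-5,-10,5)=-5, clip(-5,-10,5)=-5, clip(0,-10,5)=0, clip(-3,-10,5)=-3 -> [-5, -5, 0, -3]
Stage 2 (DIFF): s[0]=-5, -5--5=0, 0--5=5, -3-0=-3 -> [-5, 0, 5, -3]
Stage 3 (ABS): |-5|=5, |0|=0, |5|=5, |-3|=3 -> [5, 0, 5, 3]
Stage 4 (AMPLIFY -2): 5*-2=-10, 0*-2=0, 5*-2=-10, 3*-2=-6 -> [-10, 0, -10, -6]
Stage 5 (CLIP -12 15): clip(-10,-12,15)=-10, clip(0,-12,15)=0, clip(-10,-12,15)=-10, clip(-6,-12,15)=-6 -> [-10, 0, -10, -6]

Answer: -10 0 -10 -6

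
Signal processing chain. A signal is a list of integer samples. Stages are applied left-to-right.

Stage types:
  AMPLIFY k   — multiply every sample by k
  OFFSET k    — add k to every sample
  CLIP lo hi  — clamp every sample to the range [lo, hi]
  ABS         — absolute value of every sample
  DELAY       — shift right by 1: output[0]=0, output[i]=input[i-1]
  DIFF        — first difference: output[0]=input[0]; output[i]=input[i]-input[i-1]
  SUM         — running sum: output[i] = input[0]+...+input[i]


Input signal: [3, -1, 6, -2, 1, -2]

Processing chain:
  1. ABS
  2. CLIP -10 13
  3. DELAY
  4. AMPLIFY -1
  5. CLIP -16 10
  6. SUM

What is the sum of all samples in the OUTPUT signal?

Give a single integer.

Input: [3, -1, 6, -2, 1, -2]
Stage 1 (ABS): |3|=3, |-1|=1, |6|=6, |-2|=2, |1|=1, |-2|=2 -> [3, 1, 6, 2, 1, 2]
Stage 2 (CLIP -10 13): clip(3,-10,13)=3, clip(1,-10,13)=1, clip(6,-10,13)=6, clip(2,-10,13)=2, clip(1,-10,13)=1, clip(2,-10,13)=2 -> [3, 1, 6, 2, 1, 2]
Stage 3 (DELAY): [0, 3, 1, 6, 2, 1] = [0, 3, 1, 6, 2, 1] -> [0, 3, 1, 6, 2, 1]
Stage 4 (AMPLIFY -1): 0*-1=0, 3*-1=-3, 1*-1=-1, 6*-1=-6, 2*-1=-2, 1*-1=-1 -> [0, -3, -1, -6, -2, -1]
Stage 5 (CLIP -16 10): clip(0,-16,10)=0, clip(-3,-16,10)=-3, clip(-1,-16,10)=-1, clip(-6,-16,10)=-6, clip(-2,-16,10)=-2, clip(-1,-16,10)=-1 -> [0, -3, -1, -6, -2, -1]
Stage 6 (SUM): sum[0..0]=0, sum[0..1]=-3, sum[0..2]=-4, sum[0..3]=-10, sum[0..4]=-12, sum[0..5]=-13 -> [0, -3, -4, -10, -12, -13]
Output sum: -42

Answer: -42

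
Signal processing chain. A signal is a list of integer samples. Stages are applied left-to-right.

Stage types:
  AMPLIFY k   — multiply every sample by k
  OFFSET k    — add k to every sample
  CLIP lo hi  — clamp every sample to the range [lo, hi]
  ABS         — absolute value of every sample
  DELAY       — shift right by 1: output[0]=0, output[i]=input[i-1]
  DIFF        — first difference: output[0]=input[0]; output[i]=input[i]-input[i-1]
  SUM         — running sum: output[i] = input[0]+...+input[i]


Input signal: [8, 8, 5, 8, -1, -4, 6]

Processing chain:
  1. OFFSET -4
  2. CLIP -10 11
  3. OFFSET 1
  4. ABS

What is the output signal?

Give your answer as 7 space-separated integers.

Answer: 5 5 2 5 4 7 3

Derivation:
Input: [8, 8, 5, 8, -1, -4, 6]
Stage 1 (OFFSET -4): 8+-4=4, 8+-4=4, 5+-4=1, 8+-4=4, -1+-4=-5, -4+-4=-8, 6+-4=2 -> [4, 4, 1, 4, -5, -8, 2]
Stage 2 (CLIP -10 11): clip(4,-10,11)=4, clip(4,-10,11)=4, clip(1,-10,11)=1, clip(4,-10,11)=4, clip(-5,-10,11)=-5, clip(-8,-10,11)=-8, clip(2,-10,11)=2 -> [4, 4, 1, 4, -5, -8, 2]
Stage 3 (OFFSET 1): 4+1=5, 4+1=5, 1+1=2, 4+1=5, -5+1=-4, -8+1=-7, 2+1=3 -> [5, 5, 2, 5, -4, -7, 3]
Stage 4 (ABS): |5|=5, |5|=5, |2|=2, |5|=5, |-4|=4, |-7|=7, |3|=3 -> [5, 5, 2, 5, 4, 7, 3]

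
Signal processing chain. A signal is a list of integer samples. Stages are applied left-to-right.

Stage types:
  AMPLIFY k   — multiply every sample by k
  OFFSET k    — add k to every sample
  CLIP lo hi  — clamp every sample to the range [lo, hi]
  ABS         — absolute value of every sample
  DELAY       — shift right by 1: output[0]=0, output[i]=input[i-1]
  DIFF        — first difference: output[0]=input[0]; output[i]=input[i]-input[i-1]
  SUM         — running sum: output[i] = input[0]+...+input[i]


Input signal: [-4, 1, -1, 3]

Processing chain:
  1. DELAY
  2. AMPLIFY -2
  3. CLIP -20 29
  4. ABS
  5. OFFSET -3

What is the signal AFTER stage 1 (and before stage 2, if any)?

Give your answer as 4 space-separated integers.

Input: [-4, 1, -1, 3]
Stage 1 (DELAY): [0, -4, 1, -1] = [0, -4, 1, -1] -> [0, -4, 1, -1]

Answer: 0 -4 1 -1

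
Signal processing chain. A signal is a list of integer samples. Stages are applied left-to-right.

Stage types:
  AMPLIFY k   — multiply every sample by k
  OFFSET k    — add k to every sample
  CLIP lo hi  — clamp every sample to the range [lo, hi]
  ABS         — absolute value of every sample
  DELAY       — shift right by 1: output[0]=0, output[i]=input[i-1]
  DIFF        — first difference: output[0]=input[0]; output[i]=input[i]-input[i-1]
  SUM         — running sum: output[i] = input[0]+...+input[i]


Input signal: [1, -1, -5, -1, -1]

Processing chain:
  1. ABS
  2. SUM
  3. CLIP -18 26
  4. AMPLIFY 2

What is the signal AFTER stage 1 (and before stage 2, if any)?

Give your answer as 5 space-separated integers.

Answer: 1 1 5 1 1

Derivation:
Input: [1, -1, -5, -1, -1]
Stage 1 (ABS): |1|=1, |-1|=1, |-5|=5, |-1|=1, |-1|=1 -> [1, 1, 5, 1, 1]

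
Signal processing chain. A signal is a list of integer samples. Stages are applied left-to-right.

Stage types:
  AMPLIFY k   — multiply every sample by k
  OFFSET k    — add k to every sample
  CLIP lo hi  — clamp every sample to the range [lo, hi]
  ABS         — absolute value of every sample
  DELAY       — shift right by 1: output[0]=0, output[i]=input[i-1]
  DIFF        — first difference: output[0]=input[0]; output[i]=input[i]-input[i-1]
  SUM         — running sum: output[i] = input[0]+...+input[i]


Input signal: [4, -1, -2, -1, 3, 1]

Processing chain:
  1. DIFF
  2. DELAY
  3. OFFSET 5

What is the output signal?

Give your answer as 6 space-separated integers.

Answer: 5 9 0 4 6 9

Derivation:
Input: [4, -1, -2, -1, 3, 1]
Stage 1 (DIFF): s[0]=4, -1-4=-5, -2--1=-1, -1--2=1, 3--1=4, 1-3=-2 -> [4, -5, -1, 1, 4, -2]
Stage 2 (DELAY): [0, 4, -5, -1, 1, 4] = [0, 4, -5, -1, 1, 4] -> [0, 4, -5, -1, 1, 4]
Stage 3 (OFFSET 5): 0+5=5, 4+5=9, -5+5=0, -1+5=4, 1+5=6, 4+5=9 -> [5, 9, 0, 4, 6, 9]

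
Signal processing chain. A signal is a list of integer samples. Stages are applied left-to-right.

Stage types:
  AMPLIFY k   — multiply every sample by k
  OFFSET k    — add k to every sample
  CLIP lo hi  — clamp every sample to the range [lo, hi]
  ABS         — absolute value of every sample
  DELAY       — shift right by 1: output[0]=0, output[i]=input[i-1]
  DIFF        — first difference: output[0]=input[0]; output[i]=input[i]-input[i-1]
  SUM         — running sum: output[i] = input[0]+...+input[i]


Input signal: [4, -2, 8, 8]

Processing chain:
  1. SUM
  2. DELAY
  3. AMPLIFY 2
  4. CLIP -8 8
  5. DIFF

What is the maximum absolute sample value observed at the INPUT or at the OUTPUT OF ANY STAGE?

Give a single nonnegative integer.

Input: [4, -2, 8, 8] (max |s|=8)
Stage 1 (SUM): sum[0..0]=4, sum[0..1]=2, sum[0..2]=10, sum[0..3]=18 -> [4, 2, 10, 18] (max |s|=18)
Stage 2 (DELAY): [0, 4, 2, 10] = [0, 4, 2, 10] -> [0, 4, 2, 10] (max |s|=10)
Stage 3 (AMPLIFY 2): 0*2=0, 4*2=8, 2*2=4, 10*2=20 -> [0, 8, 4, 20] (max |s|=20)
Stage 4 (CLIP -8 8): clip(0,-8,8)=0, clip(8,-8,8)=8, clip(4,-8,8)=4, clip(20,-8,8)=8 -> [0, 8, 4, 8] (max |s|=8)
Stage 5 (DIFF): s[0]=0, 8-0=8, 4-8=-4, 8-4=4 -> [0, 8, -4, 4] (max |s|=8)
Overall max amplitude: 20

Answer: 20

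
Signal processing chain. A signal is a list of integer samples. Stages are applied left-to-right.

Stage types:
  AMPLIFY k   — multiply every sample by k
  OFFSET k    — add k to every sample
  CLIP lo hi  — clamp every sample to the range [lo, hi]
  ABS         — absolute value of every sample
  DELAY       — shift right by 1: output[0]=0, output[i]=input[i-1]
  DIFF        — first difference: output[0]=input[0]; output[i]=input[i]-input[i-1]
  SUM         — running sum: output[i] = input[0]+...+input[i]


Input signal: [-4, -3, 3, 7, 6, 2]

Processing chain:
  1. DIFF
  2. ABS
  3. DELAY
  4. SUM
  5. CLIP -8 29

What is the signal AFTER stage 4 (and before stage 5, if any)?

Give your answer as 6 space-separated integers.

Answer: 0 4 5 11 15 16

Derivation:
Input: [-4, -3, 3, 7, 6, 2]
Stage 1 (DIFF): s[0]=-4, -3--4=1, 3--3=6, 7-3=4, 6-7=-1, 2-6=-4 -> [-4, 1, 6, 4, -1, -4]
Stage 2 (ABS): |-4|=4, |1|=1, |6|=6, |4|=4, |-1|=1, |-4|=4 -> [4, 1, 6, 4, 1, 4]
Stage 3 (DELAY): [0, 4, 1, 6, 4, 1] = [0, 4, 1, 6, 4, 1] -> [0, 4, 1, 6, 4, 1]
Stage 4 (SUM): sum[0..0]=0, sum[0..1]=4, sum[0..2]=5, sum[0..3]=11, sum[0..4]=15, sum[0..5]=16 -> [0, 4, 5, 11, 15, 16]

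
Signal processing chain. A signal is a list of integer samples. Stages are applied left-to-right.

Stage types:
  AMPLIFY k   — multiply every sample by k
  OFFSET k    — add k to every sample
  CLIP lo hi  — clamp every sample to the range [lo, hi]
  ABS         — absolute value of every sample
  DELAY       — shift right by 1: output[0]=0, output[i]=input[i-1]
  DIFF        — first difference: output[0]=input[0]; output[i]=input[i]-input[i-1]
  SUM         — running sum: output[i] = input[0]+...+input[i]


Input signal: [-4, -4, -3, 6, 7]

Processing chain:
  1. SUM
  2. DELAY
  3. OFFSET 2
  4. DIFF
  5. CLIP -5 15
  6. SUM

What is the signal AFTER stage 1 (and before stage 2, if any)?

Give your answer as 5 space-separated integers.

Answer: -4 -8 -11 -5 2

Derivation:
Input: [-4, -4, -3, 6, 7]
Stage 1 (SUM): sum[0..0]=-4, sum[0..1]=-8, sum[0..2]=-11, sum[0..3]=-5, sum[0..4]=2 -> [-4, -8, -11, -5, 2]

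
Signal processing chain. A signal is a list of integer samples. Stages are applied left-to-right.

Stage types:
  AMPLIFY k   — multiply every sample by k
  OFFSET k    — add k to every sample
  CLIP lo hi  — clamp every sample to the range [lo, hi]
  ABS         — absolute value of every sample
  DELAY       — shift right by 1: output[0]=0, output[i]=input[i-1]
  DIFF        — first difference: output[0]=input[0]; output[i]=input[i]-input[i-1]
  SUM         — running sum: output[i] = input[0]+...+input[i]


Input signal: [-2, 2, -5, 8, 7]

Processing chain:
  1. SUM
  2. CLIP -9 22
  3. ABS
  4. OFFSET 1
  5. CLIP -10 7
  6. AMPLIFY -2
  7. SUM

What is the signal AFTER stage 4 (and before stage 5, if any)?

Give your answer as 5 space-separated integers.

Input: [-2, 2, -5, 8, 7]
Stage 1 (SUM): sum[0..0]=-2, sum[0..1]=0, sum[0..2]=-5, sum[0..3]=3, sum[0..4]=10 -> [-2, 0, -5, 3, 10]
Stage 2 (CLIP -9 22): clip(-2,-9,22)=-2, clip(0,-9,22)=0, clip(-5,-9,22)=-5, clip(3,-9,22)=3, clip(10,-9,22)=10 -> [-2, 0, -5, 3, 10]
Stage 3 (ABS): |-2|=2, |0|=0, |-5|=5, |3|=3, |10|=10 -> [2, 0, 5, 3, 10]
Stage 4 (OFFSET 1): 2+1=3, 0+1=1, 5+1=6, 3+1=4, 10+1=11 -> [3, 1, 6, 4, 11]

Answer: 3 1 6 4 11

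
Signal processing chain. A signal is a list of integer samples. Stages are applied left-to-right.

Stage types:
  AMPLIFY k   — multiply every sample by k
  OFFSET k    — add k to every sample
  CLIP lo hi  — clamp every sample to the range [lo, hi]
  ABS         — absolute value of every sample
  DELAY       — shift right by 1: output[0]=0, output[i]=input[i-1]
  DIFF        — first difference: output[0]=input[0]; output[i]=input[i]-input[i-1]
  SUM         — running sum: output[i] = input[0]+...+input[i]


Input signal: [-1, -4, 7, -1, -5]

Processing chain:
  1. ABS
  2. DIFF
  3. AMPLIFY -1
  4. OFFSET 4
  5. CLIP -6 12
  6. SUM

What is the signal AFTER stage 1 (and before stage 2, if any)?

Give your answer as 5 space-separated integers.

Input: [-1, -4, 7, -1, -5]
Stage 1 (ABS): |-1|=1, |-4|=4, |7|=7, |-1|=1, |-5|=5 -> [1, 4, 7, 1, 5]

Answer: 1 4 7 1 5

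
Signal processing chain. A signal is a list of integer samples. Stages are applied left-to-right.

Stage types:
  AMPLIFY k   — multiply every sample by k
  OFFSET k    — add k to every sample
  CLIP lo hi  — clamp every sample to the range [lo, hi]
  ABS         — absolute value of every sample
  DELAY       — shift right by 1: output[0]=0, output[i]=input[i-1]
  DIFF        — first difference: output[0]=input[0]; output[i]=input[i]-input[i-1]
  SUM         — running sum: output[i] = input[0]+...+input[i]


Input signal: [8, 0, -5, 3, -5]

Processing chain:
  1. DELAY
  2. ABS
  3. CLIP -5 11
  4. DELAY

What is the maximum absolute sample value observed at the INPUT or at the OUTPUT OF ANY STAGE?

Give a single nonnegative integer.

Answer: 8

Derivation:
Input: [8, 0, -5, 3, -5] (max |s|=8)
Stage 1 (DELAY): [0, 8, 0, -5, 3] = [0, 8, 0, -5, 3] -> [0, 8, 0, -5, 3] (max |s|=8)
Stage 2 (ABS): |0|=0, |8|=8, |0|=0, |-5|=5, |3|=3 -> [0, 8, 0, 5, 3] (max |s|=8)
Stage 3 (CLIP -5 11): clip(0,-5,11)=0, clip(8,-5,11)=8, clip(0,-5,11)=0, clip(5,-5,11)=5, clip(3,-5,11)=3 -> [0, 8, 0, 5, 3] (max |s|=8)
Stage 4 (DELAY): [0, 0, 8, 0, 5] = [0, 0, 8, 0, 5] -> [0, 0, 8, 0, 5] (max |s|=8)
Overall max amplitude: 8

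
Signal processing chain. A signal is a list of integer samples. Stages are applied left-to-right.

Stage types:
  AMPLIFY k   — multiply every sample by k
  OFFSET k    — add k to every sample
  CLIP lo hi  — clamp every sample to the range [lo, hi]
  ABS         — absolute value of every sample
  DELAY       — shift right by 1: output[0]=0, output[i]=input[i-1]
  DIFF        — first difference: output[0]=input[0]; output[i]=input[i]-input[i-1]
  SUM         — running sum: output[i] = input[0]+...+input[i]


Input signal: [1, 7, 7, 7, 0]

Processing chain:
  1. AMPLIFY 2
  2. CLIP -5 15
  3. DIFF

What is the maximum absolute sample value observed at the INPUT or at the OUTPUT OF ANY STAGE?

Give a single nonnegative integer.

Answer: 14

Derivation:
Input: [1, 7, 7, 7, 0] (max |s|=7)
Stage 1 (AMPLIFY 2): 1*2=2, 7*2=14, 7*2=14, 7*2=14, 0*2=0 -> [2, 14, 14, 14, 0] (max |s|=14)
Stage 2 (CLIP -5 15): clip(2,-5,15)=2, clip(14,-5,15)=14, clip(14,-5,15)=14, clip(14,-5,15)=14, clip(0,-5,15)=0 -> [2, 14, 14, 14, 0] (max |s|=14)
Stage 3 (DIFF): s[0]=2, 14-2=12, 14-14=0, 14-14=0, 0-14=-14 -> [2, 12, 0, 0, -14] (max |s|=14)
Overall max amplitude: 14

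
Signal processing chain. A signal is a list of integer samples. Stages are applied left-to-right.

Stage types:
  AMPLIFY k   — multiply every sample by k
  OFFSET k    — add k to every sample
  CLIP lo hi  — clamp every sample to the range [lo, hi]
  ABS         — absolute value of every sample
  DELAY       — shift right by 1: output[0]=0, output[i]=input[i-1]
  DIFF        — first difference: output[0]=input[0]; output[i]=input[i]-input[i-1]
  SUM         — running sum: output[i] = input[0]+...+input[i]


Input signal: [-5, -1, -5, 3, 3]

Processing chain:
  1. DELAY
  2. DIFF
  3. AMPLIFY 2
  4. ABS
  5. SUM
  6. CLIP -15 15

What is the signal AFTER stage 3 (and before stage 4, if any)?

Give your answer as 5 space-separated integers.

Answer: 0 -10 8 -8 16

Derivation:
Input: [-5, -1, -5, 3, 3]
Stage 1 (DELAY): [0, -5, -1, -5, 3] = [0, -5, -1, -5, 3] -> [0, -5, -1, -5, 3]
Stage 2 (DIFF): s[0]=0, -5-0=-5, -1--5=4, -5--1=-4, 3--5=8 -> [0, -5, 4, -4, 8]
Stage 3 (AMPLIFY 2): 0*2=0, -5*2=-10, 4*2=8, -4*2=-8, 8*2=16 -> [0, -10, 8, -8, 16]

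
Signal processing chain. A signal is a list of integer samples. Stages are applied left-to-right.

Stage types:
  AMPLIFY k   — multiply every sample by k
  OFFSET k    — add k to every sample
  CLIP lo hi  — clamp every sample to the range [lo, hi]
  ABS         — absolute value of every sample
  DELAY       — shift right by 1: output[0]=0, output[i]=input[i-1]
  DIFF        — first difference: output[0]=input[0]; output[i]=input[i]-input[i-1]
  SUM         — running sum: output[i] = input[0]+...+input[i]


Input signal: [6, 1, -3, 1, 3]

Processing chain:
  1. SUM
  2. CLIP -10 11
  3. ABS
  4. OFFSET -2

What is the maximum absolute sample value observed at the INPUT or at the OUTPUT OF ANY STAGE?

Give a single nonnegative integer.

Input: [6, 1, -3, 1, 3] (max |s|=6)
Stage 1 (SUM): sum[0..0]=6, sum[0..1]=7, sum[0..2]=4, sum[0..3]=5, sum[0..4]=8 -> [6, 7, 4, 5, 8] (max |s|=8)
Stage 2 (CLIP -10 11): clip(6,-10,11)=6, clip(7,-10,11)=7, clip(4,-10,11)=4, clip(5,-10,11)=5, clip(8,-10,11)=8 -> [6, 7, 4, 5, 8] (max |s|=8)
Stage 3 (ABS): |6|=6, |7|=7, |4|=4, |5|=5, |8|=8 -> [6, 7, 4, 5, 8] (max |s|=8)
Stage 4 (OFFSET -2): 6+-2=4, 7+-2=5, 4+-2=2, 5+-2=3, 8+-2=6 -> [4, 5, 2, 3, 6] (max |s|=6)
Overall max amplitude: 8

Answer: 8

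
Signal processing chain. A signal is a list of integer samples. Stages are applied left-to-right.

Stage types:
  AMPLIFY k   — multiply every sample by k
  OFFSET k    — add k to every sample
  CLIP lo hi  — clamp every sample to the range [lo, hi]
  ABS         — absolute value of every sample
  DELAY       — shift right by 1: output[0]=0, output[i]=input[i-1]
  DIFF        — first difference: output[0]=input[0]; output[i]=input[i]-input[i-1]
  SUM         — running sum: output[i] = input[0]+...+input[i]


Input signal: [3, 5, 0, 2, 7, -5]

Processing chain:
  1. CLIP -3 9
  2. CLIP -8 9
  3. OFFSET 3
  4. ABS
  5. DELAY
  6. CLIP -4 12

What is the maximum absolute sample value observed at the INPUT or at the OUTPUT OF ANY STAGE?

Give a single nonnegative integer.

Input: [3, 5, 0, 2, 7, -5] (max |s|=7)
Stage 1 (CLIP -3 9): clip(3,-3,9)=3, clip(5,-3,9)=5, clip(0,-3,9)=0, clip(2,-3,9)=2, clip(7,-3,9)=7, clip(-5,-3,9)=-3 -> [3, 5, 0, 2, 7, -3] (max |s|=7)
Stage 2 (CLIP -8 9): clip(3,-8,9)=3, clip(5,-8,9)=5, clip(0,-8,9)=0, clip(2,-8,9)=2, clip(7,-8,9)=7, clip(-3,-8,9)=-3 -> [3, 5, 0, 2, 7, -3] (max |s|=7)
Stage 3 (OFFSET 3): 3+3=6, 5+3=8, 0+3=3, 2+3=5, 7+3=10, -3+3=0 -> [6, 8, 3, 5, 10, 0] (max |s|=10)
Stage 4 (ABS): |6|=6, |8|=8, |3|=3, |5|=5, |10|=10, |0|=0 -> [6, 8, 3, 5, 10, 0] (max |s|=10)
Stage 5 (DELAY): [0, 6, 8, 3, 5, 10] = [0, 6, 8, 3, 5, 10] -> [0, 6, 8, 3, 5, 10] (max |s|=10)
Stage 6 (CLIP -4 12): clip(0,-4,12)=0, clip(6,-4,12)=6, clip(8,-4,12)=8, clip(3,-4,12)=3, clip(5,-4,12)=5, clip(10,-4,12)=10 -> [0, 6, 8, 3, 5, 10] (max |s|=10)
Overall max amplitude: 10

Answer: 10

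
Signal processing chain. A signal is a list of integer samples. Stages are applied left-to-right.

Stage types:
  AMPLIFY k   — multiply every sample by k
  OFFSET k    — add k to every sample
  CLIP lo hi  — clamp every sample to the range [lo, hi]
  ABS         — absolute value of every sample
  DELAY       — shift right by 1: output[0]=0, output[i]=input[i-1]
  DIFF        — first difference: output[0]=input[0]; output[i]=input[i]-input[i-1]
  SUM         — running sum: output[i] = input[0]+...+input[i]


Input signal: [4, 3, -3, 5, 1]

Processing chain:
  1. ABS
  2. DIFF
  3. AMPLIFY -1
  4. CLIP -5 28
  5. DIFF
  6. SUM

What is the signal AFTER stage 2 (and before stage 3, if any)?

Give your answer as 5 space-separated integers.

Answer: 4 -1 0 2 -4

Derivation:
Input: [4, 3, -3, 5, 1]
Stage 1 (ABS): |4|=4, |3|=3, |-3|=3, |5|=5, |1|=1 -> [4, 3, 3, 5, 1]
Stage 2 (DIFF): s[0]=4, 3-4=-1, 3-3=0, 5-3=2, 1-5=-4 -> [4, -1, 0, 2, -4]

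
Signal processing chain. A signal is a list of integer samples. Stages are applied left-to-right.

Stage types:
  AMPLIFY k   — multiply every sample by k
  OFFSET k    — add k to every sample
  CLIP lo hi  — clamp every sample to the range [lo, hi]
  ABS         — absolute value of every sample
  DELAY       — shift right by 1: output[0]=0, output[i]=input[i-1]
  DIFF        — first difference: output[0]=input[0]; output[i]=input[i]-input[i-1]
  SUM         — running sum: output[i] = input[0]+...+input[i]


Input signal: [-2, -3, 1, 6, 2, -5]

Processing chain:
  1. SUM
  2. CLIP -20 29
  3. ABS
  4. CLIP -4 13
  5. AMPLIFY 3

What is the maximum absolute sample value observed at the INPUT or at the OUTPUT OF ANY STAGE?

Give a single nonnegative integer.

Answer: 15

Derivation:
Input: [-2, -3, 1, 6, 2, -5] (max |s|=6)
Stage 1 (SUM): sum[0..0]=-2, sum[0..1]=-5, sum[0..2]=-4, sum[0..3]=2, sum[0..4]=4, sum[0..5]=-1 -> [-2, -5, -4, 2, 4, -1] (max |s|=5)
Stage 2 (CLIP -20 29): clip(-2,-20,29)=-2, clip(-5,-20,29)=-5, clip(-4,-20,29)=-4, clip(2,-20,29)=2, clip(4,-20,29)=4, clip(-1,-20,29)=-1 -> [-2, -5, -4, 2, 4, -1] (max |s|=5)
Stage 3 (ABS): |-2|=2, |-5|=5, |-4|=4, |2|=2, |4|=4, |-1|=1 -> [2, 5, 4, 2, 4, 1] (max |s|=5)
Stage 4 (CLIP -4 13): clip(2,-4,13)=2, clip(5,-4,13)=5, clip(4,-4,13)=4, clip(2,-4,13)=2, clip(4,-4,13)=4, clip(1,-4,13)=1 -> [2, 5, 4, 2, 4, 1] (max |s|=5)
Stage 5 (AMPLIFY 3): 2*3=6, 5*3=15, 4*3=12, 2*3=6, 4*3=12, 1*3=3 -> [6, 15, 12, 6, 12, 3] (max |s|=15)
Overall max amplitude: 15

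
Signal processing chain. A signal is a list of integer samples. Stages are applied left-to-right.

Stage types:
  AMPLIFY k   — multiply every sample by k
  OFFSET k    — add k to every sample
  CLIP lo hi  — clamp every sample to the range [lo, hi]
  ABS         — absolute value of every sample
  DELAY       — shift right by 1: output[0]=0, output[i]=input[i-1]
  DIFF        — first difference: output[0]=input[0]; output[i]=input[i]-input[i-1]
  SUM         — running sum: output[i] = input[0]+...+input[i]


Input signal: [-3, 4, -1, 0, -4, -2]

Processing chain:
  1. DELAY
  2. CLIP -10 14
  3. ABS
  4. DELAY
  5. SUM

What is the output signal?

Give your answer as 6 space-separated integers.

Input: [-3, 4, -1, 0, -4, -2]
Stage 1 (DELAY): [0, -3, 4, -1, 0, -4] = [0, -3, 4, -1, 0, -4] -> [0, -3, 4, -1, 0, -4]
Stage 2 (CLIP -10 14): clip(0,-10,14)=0, clip(-3,-10,14)=-3, clip(4,-10,14)=4, clip(-1,-10,14)=-1, clip(0,-10,14)=0, clip(-4,-10,14)=-4 -> [0, -3, 4, -1, 0, -4]
Stage 3 (ABS): |0|=0, |-3|=3, |4|=4, |-1|=1, |0|=0, |-4|=4 -> [0, 3, 4, 1, 0, 4]
Stage 4 (DELAY): [0, 0, 3, 4, 1, 0] = [0, 0, 3, 4, 1, 0] -> [0, 0, 3, 4, 1, 0]
Stage 5 (SUM): sum[0..0]=0, sum[0..1]=0, sum[0..2]=3, sum[0..3]=7, sum[0..4]=8, sum[0..5]=8 -> [0, 0, 3, 7, 8, 8]

Answer: 0 0 3 7 8 8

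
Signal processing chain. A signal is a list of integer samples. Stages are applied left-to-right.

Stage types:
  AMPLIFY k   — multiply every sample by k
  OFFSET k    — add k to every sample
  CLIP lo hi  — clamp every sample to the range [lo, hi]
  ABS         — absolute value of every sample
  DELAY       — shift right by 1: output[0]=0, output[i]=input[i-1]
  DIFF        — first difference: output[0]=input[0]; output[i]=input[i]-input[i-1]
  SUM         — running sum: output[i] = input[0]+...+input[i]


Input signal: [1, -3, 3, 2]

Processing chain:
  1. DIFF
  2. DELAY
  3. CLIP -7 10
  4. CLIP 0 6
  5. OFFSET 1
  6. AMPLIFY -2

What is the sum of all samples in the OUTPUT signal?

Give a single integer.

Input: [1, -3, 3, 2]
Stage 1 (DIFF): s[0]=1, -3-1=-4, 3--3=6, 2-3=-1 -> [1, -4, 6, -1]
Stage 2 (DELAY): [0, 1, -4, 6] = [0, 1, -4, 6] -> [0, 1, -4, 6]
Stage 3 (CLIP -7 10): clip(0,-7,10)=0, clip(1,-7,10)=1, clip(-4,-7,10)=-4, clip(6,-7,10)=6 -> [0, 1, -4, 6]
Stage 4 (CLIP 0 6): clip(0,0,6)=0, clip(1,0,6)=1, clip(-4,0,6)=0, clip(6,0,6)=6 -> [0, 1, 0, 6]
Stage 5 (OFFSET 1): 0+1=1, 1+1=2, 0+1=1, 6+1=7 -> [1, 2, 1, 7]
Stage 6 (AMPLIFY -2): 1*-2=-2, 2*-2=-4, 1*-2=-2, 7*-2=-14 -> [-2, -4, -2, -14]
Output sum: -22

Answer: -22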